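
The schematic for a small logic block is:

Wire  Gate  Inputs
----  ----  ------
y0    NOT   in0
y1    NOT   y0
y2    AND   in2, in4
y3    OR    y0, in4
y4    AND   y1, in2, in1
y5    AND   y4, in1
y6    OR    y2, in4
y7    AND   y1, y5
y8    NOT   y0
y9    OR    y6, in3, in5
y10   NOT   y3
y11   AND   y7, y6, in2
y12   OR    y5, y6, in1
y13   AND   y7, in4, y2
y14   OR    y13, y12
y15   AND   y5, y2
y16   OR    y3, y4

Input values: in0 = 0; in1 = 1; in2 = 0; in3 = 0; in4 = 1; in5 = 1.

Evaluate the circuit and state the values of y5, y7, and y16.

y0 = NOT in0 = NOT 0 = 1
y1 = NOT y0 = NOT 1 = 0
y3 = y0 OR in4 = 1 OR 1 = 1
y4 = y1 AND in2 AND in1 = 0 AND 0 AND 1 = 0
y5 = y4 AND in1 = 0 AND 1 = 0
y7 = y1 AND y5 = 0 AND 0 = 0
y16 = y3 OR y4 = 1 OR 0 = 1

y5 = 0  y7 = 0  y16 = 1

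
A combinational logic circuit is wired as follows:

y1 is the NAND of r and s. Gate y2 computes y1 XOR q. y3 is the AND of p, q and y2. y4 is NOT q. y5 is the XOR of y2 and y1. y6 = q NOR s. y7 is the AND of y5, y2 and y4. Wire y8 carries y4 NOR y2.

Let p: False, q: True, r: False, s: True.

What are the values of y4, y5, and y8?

y1 = r NAND s = False NAND True = True
y2 = y1 XOR q = True XOR True = False
y4 = NOT q = NOT True = False
y5 = y2 XOR y1 = False XOR True = True
y8 = y4 NOR y2 = False NOR False = True

y4 = False  y5 = True  y8 = True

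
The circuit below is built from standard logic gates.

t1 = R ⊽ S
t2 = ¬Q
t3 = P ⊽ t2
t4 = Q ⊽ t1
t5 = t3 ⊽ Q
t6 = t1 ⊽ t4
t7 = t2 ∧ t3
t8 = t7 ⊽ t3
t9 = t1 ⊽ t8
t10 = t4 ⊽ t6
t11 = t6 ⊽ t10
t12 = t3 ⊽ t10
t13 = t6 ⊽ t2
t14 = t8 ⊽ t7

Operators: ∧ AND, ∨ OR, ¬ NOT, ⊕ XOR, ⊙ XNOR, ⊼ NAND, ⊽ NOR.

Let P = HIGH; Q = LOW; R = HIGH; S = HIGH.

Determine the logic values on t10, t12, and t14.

t1 = R NOR S = HIGH NOR HIGH = LOW
t2 = NOT Q = NOT LOW = HIGH
t3 = P NOR t2 = HIGH NOR HIGH = LOW
t4 = Q NOR t1 = LOW NOR LOW = HIGH
t6 = t1 NOR t4 = LOW NOR HIGH = LOW
t7 = t2 AND t3 = HIGH AND LOW = LOW
t8 = t7 NOR t3 = LOW NOR LOW = HIGH
t10 = t4 NOR t6 = HIGH NOR LOW = LOW
t12 = t3 NOR t10 = LOW NOR LOW = HIGH
t14 = t8 NOR t7 = HIGH NOR LOW = LOW

t10 = LOW  t12 = HIGH  t14 = LOW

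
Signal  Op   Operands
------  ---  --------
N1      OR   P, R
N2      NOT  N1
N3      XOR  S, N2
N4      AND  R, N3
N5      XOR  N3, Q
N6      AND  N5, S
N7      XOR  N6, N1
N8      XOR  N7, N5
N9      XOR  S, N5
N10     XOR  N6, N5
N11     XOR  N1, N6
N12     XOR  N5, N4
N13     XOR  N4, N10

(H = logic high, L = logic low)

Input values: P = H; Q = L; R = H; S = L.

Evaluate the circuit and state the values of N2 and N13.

N2 = L  N13 = L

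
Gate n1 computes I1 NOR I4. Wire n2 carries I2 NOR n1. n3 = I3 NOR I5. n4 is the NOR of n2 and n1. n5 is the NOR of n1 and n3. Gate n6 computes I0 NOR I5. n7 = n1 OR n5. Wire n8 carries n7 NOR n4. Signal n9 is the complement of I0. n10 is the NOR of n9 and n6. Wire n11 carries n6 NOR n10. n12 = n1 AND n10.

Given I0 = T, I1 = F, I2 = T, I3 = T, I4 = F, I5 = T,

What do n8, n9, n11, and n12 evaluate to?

n1 = I1 NOR I4 = F NOR F = T
n2 = I2 NOR n1 = T NOR T = F
n3 = I3 NOR I5 = T NOR T = F
n4 = n2 NOR n1 = F NOR T = F
n5 = n1 NOR n3 = T NOR F = F
n6 = I0 NOR I5 = T NOR T = F
n7 = n1 OR n5 = T OR F = T
n8 = n7 NOR n4 = T NOR F = F
n9 = NOT I0 = NOT T = F
n10 = n9 NOR n6 = F NOR F = T
n11 = n6 NOR n10 = F NOR T = F
n12 = n1 AND n10 = T AND T = T

n8 = F; n9 = F; n11 = F; n12 = T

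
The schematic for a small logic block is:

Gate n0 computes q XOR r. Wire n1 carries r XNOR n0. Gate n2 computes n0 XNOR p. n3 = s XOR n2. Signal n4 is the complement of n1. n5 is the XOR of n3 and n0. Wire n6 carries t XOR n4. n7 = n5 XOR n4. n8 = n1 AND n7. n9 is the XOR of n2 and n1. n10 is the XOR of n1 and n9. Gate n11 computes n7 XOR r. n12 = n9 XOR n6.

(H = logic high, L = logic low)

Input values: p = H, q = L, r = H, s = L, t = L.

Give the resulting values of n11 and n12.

n11 = H, n12 = L

n0 = q XOR r = L XOR H = H
n1 = r XNOR n0 = H XNOR H = H
n2 = n0 XNOR p = H XNOR H = H
n3 = s XOR n2 = L XOR H = H
n4 = NOT n1 = NOT H = L
n5 = n3 XOR n0 = H XOR H = L
n6 = t XOR n4 = L XOR L = L
n7 = n5 XOR n4 = L XOR L = L
n9 = n2 XOR n1 = H XOR H = L
n11 = n7 XOR r = L XOR H = H
n12 = n9 XOR n6 = L XOR L = L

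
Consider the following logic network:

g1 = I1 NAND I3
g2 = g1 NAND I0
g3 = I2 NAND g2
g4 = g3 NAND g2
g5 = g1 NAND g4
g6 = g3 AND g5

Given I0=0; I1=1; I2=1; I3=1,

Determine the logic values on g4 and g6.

g4 = 1  g6 = 0

g1 = I1 NAND I3 = 1 NAND 1 = 0
g2 = g1 NAND I0 = 0 NAND 0 = 1
g3 = I2 NAND g2 = 1 NAND 1 = 0
g4 = g3 NAND g2 = 0 NAND 1 = 1
g5 = g1 NAND g4 = 0 NAND 1 = 1
g6 = g3 AND g5 = 0 AND 1 = 0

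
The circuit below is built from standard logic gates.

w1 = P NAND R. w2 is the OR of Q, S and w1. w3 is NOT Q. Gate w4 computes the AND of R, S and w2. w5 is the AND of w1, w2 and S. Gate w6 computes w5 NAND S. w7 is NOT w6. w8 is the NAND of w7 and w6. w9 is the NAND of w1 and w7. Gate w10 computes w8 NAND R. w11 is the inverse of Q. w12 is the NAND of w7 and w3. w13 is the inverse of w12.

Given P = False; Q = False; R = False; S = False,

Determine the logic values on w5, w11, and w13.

w1 = P NAND R = False NAND False = True
w2 = Q OR S OR w1 = False OR False OR True = True
w3 = NOT Q = NOT False = True
w5 = w1 AND w2 AND S = True AND True AND False = False
w6 = w5 NAND S = False NAND False = True
w7 = NOT w6 = NOT True = False
w11 = NOT Q = NOT False = True
w12 = w7 NAND w3 = False NAND True = True
w13 = NOT w12 = NOT True = False

w5 = False, w11 = True, w13 = False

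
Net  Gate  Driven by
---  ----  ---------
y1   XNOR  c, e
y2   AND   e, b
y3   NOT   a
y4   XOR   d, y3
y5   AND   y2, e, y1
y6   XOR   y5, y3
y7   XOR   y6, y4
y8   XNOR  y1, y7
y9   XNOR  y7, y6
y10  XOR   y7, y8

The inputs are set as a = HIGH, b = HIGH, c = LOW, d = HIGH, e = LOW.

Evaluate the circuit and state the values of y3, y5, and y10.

y1 = c XNOR e = LOW XNOR LOW = HIGH
y2 = e AND b = LOW AND HIGH = LOW
y3 = NOT a = NOT HIGH = LOW
y4 = d XOR y3 = HIGH XOR LOW = HIGH
y5 = y2 AND e AND y1 = LOW AND LOW AND HIGH = LOW
y6 = y5 XOR y3 = LOW XOR LOW = LOW
y7 = y6 XOR y4 = LOW XOR HIGH = HIGH
y8 = y1 XNOR y7 = HIGH XNOR HIGH = HIGH
y10 = y7 XOR y8 = HIGH XOR HIGH = LOW

y3 = LOW  y5 = LOW  y10 = LOW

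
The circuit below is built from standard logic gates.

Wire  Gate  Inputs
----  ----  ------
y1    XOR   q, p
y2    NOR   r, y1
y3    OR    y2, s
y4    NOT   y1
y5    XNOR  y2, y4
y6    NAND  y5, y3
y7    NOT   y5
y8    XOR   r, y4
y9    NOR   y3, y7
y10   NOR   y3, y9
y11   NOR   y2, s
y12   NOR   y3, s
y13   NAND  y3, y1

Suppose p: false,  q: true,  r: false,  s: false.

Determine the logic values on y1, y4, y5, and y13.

y1 = true  y4 = false  y5 = true  y13 = true

y1 = q XOR p = true XOR false = true
y2 = r NOR y1 = false NOR true = false
y3 = y2 OR s = false OR false = false
y4 = NOT y1 = NOT true = false
y5 = y2 XNOR y4 = false XNOR false = true
y13 = y3 NAND y1 = false NAND true = true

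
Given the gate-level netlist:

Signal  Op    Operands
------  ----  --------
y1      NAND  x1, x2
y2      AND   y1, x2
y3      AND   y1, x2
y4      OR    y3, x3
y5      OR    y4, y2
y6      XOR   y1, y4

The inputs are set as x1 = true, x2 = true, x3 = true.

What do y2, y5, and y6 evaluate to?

y2 = false, y5 = true, y6 = true

y1 = x1 NAND x2 = true NAND true = false
y2 = y1 AND x2 = false AND true = false
y3 = y1 AND x2 = false AND true = false
y4 = y3 OR x3 = false OR true = true
y5 = y4 OR y2 = true OR false = true
y6 = y1 XOR y4 = false XOR true = true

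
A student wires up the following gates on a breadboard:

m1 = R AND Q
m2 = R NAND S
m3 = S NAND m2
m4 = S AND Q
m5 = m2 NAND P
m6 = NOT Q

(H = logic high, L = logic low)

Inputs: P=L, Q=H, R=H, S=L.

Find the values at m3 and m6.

m2 = R NAND S = H NAND L = H
m3 = S NAND m2 = L NAND H = H
m6 = NOT Q = NOT H = L

m3 = H  m6 = L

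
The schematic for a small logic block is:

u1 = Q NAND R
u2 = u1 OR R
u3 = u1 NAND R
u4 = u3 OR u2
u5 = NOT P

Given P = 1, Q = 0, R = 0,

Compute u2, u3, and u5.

u2 = 1; u3 = 1; u5 = 0

u1 = Q NAND R = 0 NAND 0 = 1
u2 = u1 OR R = 1 OR 0 = 1
u3 = u1 NAND R = 1 NAND 0 = 1
u5 = NOT P = NOT 1 = 0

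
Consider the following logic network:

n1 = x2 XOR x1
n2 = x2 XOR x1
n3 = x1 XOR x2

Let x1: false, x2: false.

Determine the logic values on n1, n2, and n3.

n1 = false; n2 = false; n3 = false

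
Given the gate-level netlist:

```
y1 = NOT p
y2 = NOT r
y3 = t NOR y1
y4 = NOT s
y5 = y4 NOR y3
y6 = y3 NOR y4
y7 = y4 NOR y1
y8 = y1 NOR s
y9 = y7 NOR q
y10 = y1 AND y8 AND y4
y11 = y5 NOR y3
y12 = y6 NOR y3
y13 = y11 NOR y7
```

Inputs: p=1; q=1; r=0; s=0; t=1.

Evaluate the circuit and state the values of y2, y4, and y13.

y2 = 1, y4 = 1, y13 = 0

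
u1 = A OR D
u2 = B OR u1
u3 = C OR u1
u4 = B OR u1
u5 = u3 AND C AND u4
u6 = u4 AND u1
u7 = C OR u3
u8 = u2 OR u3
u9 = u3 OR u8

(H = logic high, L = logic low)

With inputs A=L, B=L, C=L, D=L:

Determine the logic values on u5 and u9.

u5 = L  u9 = L

u1 = A OR D = L OR L = L
u2 = B OR u1 = L OR L = L
u3 = C OR u1 = L OR L = L
u4 = B OR u1 = L OR L = L
u5 = u3 AND C AND u4 = L AND L AND L = L
u8 = u2 OR u3 = L OR L = L
u9 = u3 OR u8 = L OR L = L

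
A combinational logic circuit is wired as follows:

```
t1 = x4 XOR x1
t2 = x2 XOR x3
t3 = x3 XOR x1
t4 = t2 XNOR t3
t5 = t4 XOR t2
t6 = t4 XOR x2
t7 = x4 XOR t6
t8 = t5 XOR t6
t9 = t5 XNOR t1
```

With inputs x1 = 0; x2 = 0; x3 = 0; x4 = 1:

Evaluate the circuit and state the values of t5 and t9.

t1 = x4 XOR x1 = 1 XOR 0 = 1
t2 = x2 XOR x3 = 0 XOR 0 = 0
t3 = x3 XOR x1 = 0 XOR 0 = 0
t4 = t2 XNOR t3 = 0 XNOR 0 = 1
t5 = t4 XOR t2 = 1 XOR 0 = 1
t9 = t5 XNOR t1 = 1 XNOR 1 = 1

t5 = 1, t9 = 1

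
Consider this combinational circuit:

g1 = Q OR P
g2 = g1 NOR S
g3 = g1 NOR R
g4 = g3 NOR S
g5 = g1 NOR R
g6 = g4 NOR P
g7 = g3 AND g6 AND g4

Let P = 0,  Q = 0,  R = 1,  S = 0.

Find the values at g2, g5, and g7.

g2 = 1  g5 = 0  g7 = 0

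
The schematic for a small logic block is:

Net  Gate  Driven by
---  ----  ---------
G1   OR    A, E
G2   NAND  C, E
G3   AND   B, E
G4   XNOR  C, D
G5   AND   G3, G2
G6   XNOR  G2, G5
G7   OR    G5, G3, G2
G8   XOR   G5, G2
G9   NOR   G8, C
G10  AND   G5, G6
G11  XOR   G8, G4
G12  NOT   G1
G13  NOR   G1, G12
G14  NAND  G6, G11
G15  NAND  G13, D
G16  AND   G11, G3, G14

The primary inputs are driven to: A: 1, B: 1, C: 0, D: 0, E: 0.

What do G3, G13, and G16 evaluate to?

G3 = 0; G13 = 0; G16 = 0

G1 = A OR E = 1 OR 0 = 1
G2 = C NAND E = 0 NAND 0 = 1
G3 = B AND E = 1 AND 0 = 0
G4 = C XNOR D = 0 XNOR 0 = 1
G5 = G3 AND G2 = 0 AND 1 = 0
G6 = G2 XNOR G5 = 1 XNOR 0 = 0
G8 = G5 XOR G2 = 0 XOR 1 = 1
G11 = G8 XOR G4 = 1 XOR 1 = 0
G12 = NOT G1 = NOT 1 = 0
G13 = G1 NOR G12 = 1 NOR 0 = 0
G14 = G6 NAND G11 = 0 NAND 0 = 1
G16 = G11 AND G3 AND G14 = 0 AND 0 AND 1 = 0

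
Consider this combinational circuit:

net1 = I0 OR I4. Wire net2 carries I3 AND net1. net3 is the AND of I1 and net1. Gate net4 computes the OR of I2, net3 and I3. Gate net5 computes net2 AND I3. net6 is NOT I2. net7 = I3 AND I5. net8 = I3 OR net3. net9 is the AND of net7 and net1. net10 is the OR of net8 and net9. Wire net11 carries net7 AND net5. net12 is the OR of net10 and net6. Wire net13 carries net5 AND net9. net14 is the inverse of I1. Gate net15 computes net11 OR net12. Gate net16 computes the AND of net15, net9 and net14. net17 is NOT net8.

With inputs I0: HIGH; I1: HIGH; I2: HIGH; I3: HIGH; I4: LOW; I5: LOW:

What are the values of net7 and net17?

net7 = LOW; net17 = LOW

net1 = I0 OR I4 = HIGH OR LOW = HIGH
net3 = I1 AND net1 = HIGH AND HIGH = HIGH
net7 = I3 AND I5 = HIGH AND LOW = LOW
net8 = I3 OR net3 = HIGH OR HIGH = HIGH
net17 = NOT net8 = NOT HIGH = LOW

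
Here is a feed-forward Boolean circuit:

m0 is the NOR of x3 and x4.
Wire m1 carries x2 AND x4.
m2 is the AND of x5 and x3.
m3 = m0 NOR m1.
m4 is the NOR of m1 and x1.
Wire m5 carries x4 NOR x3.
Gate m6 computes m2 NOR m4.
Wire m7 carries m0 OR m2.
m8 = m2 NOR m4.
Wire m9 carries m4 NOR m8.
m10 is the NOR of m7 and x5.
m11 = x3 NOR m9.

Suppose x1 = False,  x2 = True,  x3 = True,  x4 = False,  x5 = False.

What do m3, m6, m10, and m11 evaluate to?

m0 = x3 NOR x4 = True NOR False = False
m1 = x2 AND x4 = True AND False = False
m2 = x5 AND x3 = False AND True = False
m3 = m0 NOR m1 = False NOR False = True
m4 = m1 NOR x1 = False NOR False = True
m6 = m2 NOR m4 = False NOR True = False
m7 = m0 OR m2 = False OR False = False
m8 = m2 NOR m4 = False NOR True = False
m9 = m4 NOR m8 = True NOR False = False
m10 = m7 NOR x5 = False NOR False = True
m11 = x3 NOR m9 = True NOR False = False

m3 = True, m6 = False, m10 = True, m11 = False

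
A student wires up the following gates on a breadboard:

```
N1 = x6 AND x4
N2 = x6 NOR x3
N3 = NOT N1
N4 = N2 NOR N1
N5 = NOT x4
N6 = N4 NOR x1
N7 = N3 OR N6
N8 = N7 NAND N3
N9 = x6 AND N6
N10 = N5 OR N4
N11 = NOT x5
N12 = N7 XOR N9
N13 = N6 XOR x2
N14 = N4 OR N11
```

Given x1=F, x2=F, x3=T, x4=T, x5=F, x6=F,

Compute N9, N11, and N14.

N9 = F; N11 = T; N14 = T

N1 = x6 AND x4 = F AND T = F
N2 = x6 NOR x3 = F NOR T = F
N4 = N2 NOR N1 = F NOR F = T
N6 = N4 NOR x1 = T NOR F = F
N9 = x6 AND N6 = F AND F = F
N11 = NOT x5 = NOT F = T
N14 = N4 OR N11 = T OR T = T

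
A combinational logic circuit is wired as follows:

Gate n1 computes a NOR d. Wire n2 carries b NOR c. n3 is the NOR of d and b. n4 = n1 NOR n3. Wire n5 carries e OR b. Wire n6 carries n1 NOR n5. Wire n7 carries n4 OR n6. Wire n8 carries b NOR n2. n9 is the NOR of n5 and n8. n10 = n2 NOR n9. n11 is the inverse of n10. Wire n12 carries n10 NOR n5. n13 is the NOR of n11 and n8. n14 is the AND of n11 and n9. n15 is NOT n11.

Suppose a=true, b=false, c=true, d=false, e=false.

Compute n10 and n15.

n10 = true  n15 = true

n2 = b NOR c = false NOR true = false
n5 = e OR b = false OR false = false
n8 = b NOR n2 = false NOR false = true
n9 = n5 NOR n8 = false NOR true = false
n10 = n2 NOR n9 = false NOR false = true
n11 = NOT n10 = NOT true = false
n15 = NOT n11 = NOT false = true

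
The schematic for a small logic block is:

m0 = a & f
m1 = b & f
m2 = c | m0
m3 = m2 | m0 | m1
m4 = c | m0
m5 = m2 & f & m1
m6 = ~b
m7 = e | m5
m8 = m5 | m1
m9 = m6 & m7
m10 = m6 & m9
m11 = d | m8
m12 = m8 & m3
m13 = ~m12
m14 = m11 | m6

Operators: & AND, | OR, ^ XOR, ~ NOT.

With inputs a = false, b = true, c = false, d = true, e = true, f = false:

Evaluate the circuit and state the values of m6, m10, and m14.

m0 = a AND f = false AND false = false
m1 = b AND f = true AND false = false
m2 = c OR m0 = false OR false = false
m5 = m2 AND f AND m1 = false AND false AND false = false
m6 = NOT b = NOT true = false
m7 = e OR m5 = true OR false = true
m8 = m5 OR m1 = false OR false = false
m9 = m6 AND m7 = false AND true = false
m10 = m6 AND m9 = false AND false = false
m11 = d OR m8 = true OR false = true
m14 = m11 OR m6 = true OR false = true

m6 = false, m10 = false, m14 = true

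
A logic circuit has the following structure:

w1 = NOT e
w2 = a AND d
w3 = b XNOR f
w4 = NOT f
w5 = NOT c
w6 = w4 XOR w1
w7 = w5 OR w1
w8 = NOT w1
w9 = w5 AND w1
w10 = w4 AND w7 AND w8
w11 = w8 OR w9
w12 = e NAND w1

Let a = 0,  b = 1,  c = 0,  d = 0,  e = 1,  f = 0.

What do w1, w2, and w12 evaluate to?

w1 = 0, w2 = 0, w12 = 1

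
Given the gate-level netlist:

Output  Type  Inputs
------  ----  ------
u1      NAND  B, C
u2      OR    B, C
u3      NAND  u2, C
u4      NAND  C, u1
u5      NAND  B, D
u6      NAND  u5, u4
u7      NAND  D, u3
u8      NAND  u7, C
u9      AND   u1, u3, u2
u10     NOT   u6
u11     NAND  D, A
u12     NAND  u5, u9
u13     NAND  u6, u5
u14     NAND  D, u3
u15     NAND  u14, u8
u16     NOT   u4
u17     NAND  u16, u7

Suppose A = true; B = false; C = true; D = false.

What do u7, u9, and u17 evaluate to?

u1 = B NAND C = false NAND true = true
u2 = B OR C = false OR true = true
u3 = u2 NAND C = true NAND true = false
u4 = C NAND u1 = true NAND true = false
u7 = D NAND u3 = false NAND false = true
u9 = u1 AND u3 AND u2 = true AND false AND true = false
u16 = NOT u4 = NOT false = true
u17 = u16 NAND u7 = true NAND true = false

u7 = true, u9 = false, u17 = false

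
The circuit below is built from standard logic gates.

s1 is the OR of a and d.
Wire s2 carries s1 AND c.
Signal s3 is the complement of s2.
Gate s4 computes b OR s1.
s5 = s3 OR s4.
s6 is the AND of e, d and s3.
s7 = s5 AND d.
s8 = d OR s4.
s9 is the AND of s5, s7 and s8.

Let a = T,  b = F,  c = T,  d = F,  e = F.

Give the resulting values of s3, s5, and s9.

s1 = a OR d = T OR F = T
s2 = s1 AND c = T AND T = T
s3 = NOT s2 = NOT T = F
s4 = b OR s1 = F OR T = T
s5 = s3 OR s4 = F OR T = T
s7 = s5 AND d = T AND F = F
s8 = d OR s4 = F OR T = T
s9 = s5 AND s7 AND s8 = T AND F AND T = F

s3 = F  s5 = T  s9 = F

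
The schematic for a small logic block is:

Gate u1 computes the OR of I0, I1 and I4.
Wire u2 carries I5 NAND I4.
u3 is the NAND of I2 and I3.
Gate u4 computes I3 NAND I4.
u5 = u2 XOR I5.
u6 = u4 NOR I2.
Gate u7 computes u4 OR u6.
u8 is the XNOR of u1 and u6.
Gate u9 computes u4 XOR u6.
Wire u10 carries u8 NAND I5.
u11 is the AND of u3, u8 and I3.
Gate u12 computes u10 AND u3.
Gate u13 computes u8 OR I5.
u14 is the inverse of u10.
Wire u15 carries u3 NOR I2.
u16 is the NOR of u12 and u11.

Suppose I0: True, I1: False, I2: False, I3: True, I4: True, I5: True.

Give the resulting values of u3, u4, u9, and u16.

u3 = True  u4 = False  u9 = True  u16 = False

u1 = I0 OR I1 OR I4 = True OR False OR True = True
u3 = I2 NAND I3 = False NAND True = True
u4 = I3 NAND I4 = True NAND True = False
u6 = u4 NOR I2 = False NOR False = True
u8 = u1 XNOR u6 = True XNOR True = True
u9 = u4 XOR u6 = False XOR True = True
u10 = u8 NAND I5 = True NAND True = False
u11 = u3 AND u8 AND I3 = True AND True AND True = True
u12 = u10 AND u3 = False AND True = False
u16 = u12 NOR u11 = False NOR True = False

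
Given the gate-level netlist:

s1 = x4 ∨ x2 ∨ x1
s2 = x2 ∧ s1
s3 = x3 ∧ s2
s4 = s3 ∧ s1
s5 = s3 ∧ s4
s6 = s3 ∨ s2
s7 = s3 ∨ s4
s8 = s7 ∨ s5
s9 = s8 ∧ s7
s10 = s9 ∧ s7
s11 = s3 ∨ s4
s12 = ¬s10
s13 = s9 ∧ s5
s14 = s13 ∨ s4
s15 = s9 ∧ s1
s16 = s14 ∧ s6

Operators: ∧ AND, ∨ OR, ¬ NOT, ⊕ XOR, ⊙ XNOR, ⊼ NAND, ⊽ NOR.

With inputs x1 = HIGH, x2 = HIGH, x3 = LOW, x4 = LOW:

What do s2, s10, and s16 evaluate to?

s2 = HIGH; s10 = LOW; s16 = LOW

s1 = x4 OR x2 OR x1 = LOW OR HIGH OR HIGH = HIGH
s2 = x2 AND s1 = HIGH AND HIGH = HIGH
s3 = x3 AND s2 = LOW AND HIGH = LOW
s4 = s3 AND s1 = LOW AND HIGH = LOW
s5 = s3 AND s4 = LOW AND LOW = LOW
s6 = s3 OR s2 = LOW OR HIGH = HIGH
s7 = s3 OR s4 = LOW OR LOW = LOW
s8 = s7 OR s5 = LOW OR LOW = LOW
s9 = s8 AND s7 = LOW AND LOW = LOW
s10 = s9 AND s7 = LOW AND LOW = LOW
s13 = s9 AND s5 = LOW AND LOW = LOW
s14 = s13 OR s4 = LOW OR LOW = LOW
s16 = s14 AND s6 = LOW AND HIGH = LOW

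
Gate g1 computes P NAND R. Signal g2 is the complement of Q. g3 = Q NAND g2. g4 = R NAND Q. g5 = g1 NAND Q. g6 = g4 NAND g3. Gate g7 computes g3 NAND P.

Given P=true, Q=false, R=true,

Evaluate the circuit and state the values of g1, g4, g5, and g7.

g1 = false; g4 = true; g5 = true; g7 = false

g1 = P NAND R = true NAND true = false
g2 = NOT Q = NOT false = true
g3 = Q NAND g2 = false NAND true = true
g4 = R NAND Q = true NAND false = true
g5 = g1 NAND Q = false NAND false = true
g7 = g3 NAND P = true NAND true = false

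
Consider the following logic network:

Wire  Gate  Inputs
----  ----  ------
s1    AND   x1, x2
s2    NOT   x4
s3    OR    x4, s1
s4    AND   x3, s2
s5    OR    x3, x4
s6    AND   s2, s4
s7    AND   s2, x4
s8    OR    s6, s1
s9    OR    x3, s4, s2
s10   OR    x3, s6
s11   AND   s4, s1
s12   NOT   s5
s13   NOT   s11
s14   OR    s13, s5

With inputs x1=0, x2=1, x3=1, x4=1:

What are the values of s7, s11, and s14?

s1 = x1 AND x2 = 0 AND 1 = 0
s2 = NOT x4 = NOT 1 = 0
s4 = x3 AND s2 = 1 AND 0 = 0
s5 = x3 OR x4 = 1 OR 1 = 1
s7 = s2 AND x4 = 0 AND 1 = 0
s11 = s4 AND s1 = 0 AND 0 = 0
s13 = NOT s11 = NOT 0 = 1
s14 = s13 OR s5 = 1 OR 1 = 1

s7 = 0, s11 = 0, s14 = 1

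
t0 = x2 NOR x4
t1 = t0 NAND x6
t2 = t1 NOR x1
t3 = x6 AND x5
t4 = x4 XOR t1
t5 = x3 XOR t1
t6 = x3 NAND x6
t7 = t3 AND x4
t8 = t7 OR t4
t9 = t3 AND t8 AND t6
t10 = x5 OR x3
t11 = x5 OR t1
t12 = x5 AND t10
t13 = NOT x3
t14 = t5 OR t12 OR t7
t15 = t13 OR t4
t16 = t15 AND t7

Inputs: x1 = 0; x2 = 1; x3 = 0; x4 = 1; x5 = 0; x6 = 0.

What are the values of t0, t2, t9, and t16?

t0 = x2 NOR x4 = 1 NOR 1 = 0
t1 = t0 NAND x6 = 0 NAND 0 = 1
t2 = t1 NOR x1 = 1 NOR 0 = 0
t3 = x6 AND x5 = 0 AND 0 = 0
t4 = x4 XOR t1 = 1 XOR 1 = 0
t6 = x3 NAND x6 = 0 NAND 0 = 1
t7 = t3 AND x4 = 0 AND 1 = 0
t8 = t7 OR t4 = 0 OR 0 = 0
t9 = t3 AND t8 AND t6 = 0 AND 0 AND 1 = 0
t13 = NOT x3 = NOT 0 = 1
t15 = t13 OR t4 = 1 OR 0 = 1
t16 = t15 AND t7 = 1 AND 0 = 0

t0 = 0, t2 = 0, t9 = 0, t16 = 0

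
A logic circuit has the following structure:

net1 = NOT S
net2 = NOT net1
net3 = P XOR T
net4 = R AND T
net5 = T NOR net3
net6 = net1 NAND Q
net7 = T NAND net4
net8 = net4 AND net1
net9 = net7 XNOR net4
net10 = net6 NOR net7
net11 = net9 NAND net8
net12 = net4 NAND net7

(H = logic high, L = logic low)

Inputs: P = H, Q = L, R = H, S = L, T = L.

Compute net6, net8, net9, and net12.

net1 = NOT S = NOT L = H
net4 = R AND T = H AND L = L
net6 = net1 NAND Q = H NAND L = H
net7 = T NAND net4 = L NAND L = H
net8 = net4 AND net1 = L AND H = L
net9 = net7 XNOR net4 = H XNOR L = L
net12 = net4 NAND net7 = L NAND H = H

net6 = H, net8 = L, net9 = L, net12 = H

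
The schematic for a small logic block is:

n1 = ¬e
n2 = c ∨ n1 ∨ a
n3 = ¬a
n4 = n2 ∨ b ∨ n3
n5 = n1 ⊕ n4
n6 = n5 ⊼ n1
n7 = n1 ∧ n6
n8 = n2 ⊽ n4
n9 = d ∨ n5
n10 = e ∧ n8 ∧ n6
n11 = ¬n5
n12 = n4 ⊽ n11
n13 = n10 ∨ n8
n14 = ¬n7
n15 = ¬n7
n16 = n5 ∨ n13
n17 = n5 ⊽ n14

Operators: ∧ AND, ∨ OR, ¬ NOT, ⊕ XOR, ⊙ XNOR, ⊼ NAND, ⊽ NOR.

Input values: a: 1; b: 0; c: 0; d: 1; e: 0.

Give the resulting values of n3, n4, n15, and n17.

n1 = NOT e = NOT 0 = 1
n2 = c OR n1 OR a = 0 OR 1 OR 1 = 1
n3 = NOT a = NOT 1 = 0
n4 = n2 OR b OR n3 = 1 OR 0 OR 0 = 1
n5 = n1 XOR n4 = 1 XOR 1 = 0
n6 = n5 NAND n1 = 0 NAND 1 = 1
n7 = n1 AND n6 = 1 AND 1 = 1
n14 = NOT n7 = NOT 1 = 0
n15 = NOT n7 = NOT 1 = 0
n17 = n5 NOR n14 = 0 NOR 0 = 1

n3 = 0; n4 = 1; n15 = 0; n17 = 1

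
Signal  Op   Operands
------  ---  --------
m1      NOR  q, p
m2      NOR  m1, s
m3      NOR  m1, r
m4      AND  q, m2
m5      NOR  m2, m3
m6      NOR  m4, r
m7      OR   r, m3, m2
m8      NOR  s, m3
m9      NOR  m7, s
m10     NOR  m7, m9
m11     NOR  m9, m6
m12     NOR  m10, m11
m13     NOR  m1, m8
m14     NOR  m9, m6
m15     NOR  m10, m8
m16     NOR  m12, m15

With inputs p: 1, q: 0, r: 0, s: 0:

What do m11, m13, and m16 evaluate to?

m1 = q NOR p = 0 NOR 1 = 0
m2 = m1 NOR s = 0 NOR 0 = 1
m3 = m1 NOR r = 0 NOR 0 = 1
m4 = q AND m2 = 0 AND 1 = 0
m6 = m4 NOR r = 0 NOR 0 = 1
m7 = r OR m3 OR m2 = 0 OR 1 OR 1 = 1
m8 = s NOR m3 = 0 NOR 1 = 0
m9 = m7 NOR s = 1 NOR 0 = 0
m10 = m7 NOR m9 = 1 NOR 0 = 0
m11 = m9 NOR m6 = 0 NOR 1 = 0
m12 = m10 NOR m11 = 0 NOR 0 = 1
m13 = m1 NOR m8 = 0 NOR 0 = 1
m15 = m10 NOR m8 = 0 NOR 0 = 1
m16 = m12 NOR m15 = 1 NOR 1 = 0

m11 = 0; m13 = 1; m16 = 0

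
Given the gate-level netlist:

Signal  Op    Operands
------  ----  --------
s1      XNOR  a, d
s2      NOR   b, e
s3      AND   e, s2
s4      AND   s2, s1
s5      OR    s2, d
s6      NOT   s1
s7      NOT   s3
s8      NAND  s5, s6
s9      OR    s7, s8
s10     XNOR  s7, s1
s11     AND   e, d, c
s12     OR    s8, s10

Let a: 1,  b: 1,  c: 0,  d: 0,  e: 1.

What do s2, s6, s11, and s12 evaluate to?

s2 = 0, s6 = 1, s11 = 0, s12 = 1

s1 = a XNOR d = 1 XNOR 0 = 0
s2 = b NOR e = 1 NOR 1 = 0
s3 = e AND s2 = 1 AND 0 = 0
s5 = s2 OR d = 0 OR 0 = 0
s6 = NOT s1 = NOT 0 = 1
s7 = NOT s3 = NOT 0 = 1
s8 = s5 NAND s6 = 0 NAND 1 = 1
s10 = s7 XNOR s1 = 1 XNOR 0 = 0
s11 = e AND d AND c = 1 AND 0 AND 0 = 0
s12 = s8 OR s10 = 1 OR 0 = 1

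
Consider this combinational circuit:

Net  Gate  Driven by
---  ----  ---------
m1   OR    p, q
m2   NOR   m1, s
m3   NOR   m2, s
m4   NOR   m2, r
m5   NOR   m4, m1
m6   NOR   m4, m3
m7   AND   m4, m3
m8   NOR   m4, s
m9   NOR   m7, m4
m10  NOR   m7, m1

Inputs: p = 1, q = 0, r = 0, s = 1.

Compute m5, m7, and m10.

m1 = p OR q = 1 OR 0 = 1
m2 = m1 NOR s = 1 NOR 1 = 0
m3 = m2 NOR s = 0 NOR 1 = 0
m4 = m2 NOR r = 0 NOR 0 = 1
m5 = m4 NOR m1 = 1 NOR 1 = 0
m7 = m4 AND m3 = 1 AND 0 = 0
m10 = m7 NOR m1 = 0 NOR 1 = 0

m5 = 0, m7 = 0, m10 = 0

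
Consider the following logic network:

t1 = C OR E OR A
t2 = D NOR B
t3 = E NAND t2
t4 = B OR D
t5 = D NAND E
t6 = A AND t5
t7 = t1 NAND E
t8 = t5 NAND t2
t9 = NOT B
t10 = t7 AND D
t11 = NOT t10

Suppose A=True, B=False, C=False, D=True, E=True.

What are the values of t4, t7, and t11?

t4 = True, t7 = False, t11 = True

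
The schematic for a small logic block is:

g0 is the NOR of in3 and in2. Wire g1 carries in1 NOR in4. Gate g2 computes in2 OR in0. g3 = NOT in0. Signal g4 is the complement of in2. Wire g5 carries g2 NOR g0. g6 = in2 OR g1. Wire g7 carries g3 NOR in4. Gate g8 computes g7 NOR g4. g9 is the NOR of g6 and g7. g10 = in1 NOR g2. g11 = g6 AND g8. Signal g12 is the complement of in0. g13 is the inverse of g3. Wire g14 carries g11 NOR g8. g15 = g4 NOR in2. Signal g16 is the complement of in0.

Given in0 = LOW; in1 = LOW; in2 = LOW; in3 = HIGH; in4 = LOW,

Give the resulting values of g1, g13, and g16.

g1 = HIGH, g13 = LOW, g16 = HIGH

g1 = in1 NOR in4 = LOW NOR LOW = HIGH
g3 = NOT in0 = NOT LOW = HIGH
g13 = NOT g3 = NOT HIGH = LOW
g16 = NOT in0 = NOT LOW = HIGH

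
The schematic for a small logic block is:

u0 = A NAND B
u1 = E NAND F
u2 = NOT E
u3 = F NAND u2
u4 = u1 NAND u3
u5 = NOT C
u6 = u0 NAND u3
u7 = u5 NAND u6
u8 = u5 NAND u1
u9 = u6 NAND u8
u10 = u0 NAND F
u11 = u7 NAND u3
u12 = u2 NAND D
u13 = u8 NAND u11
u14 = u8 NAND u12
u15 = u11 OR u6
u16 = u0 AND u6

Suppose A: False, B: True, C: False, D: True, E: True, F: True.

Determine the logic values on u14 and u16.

u14 = False, u16 = False

u0 = A NAND B = False NAND True = True
u1 = E NAND F = True NAND True = False
u2 = NOT E = NOT True = False
u3 = F NAND u2 = True NAND False = True
u5 = NOT C = NOT False = True
u6 = u0 NAND u3 = True NAND True = False
u8 = u5 NAND u1 = True NAND False = True
u12 = u2 NAND D = False NAND True = True
u14 = u8 NAND u12 = True NAND True = False
u16 = u0 AND u6 = True AND False = False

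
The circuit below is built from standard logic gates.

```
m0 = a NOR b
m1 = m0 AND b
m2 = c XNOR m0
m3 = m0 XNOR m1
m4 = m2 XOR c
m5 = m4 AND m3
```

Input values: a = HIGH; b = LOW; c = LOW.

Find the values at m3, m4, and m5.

m3 = HIGH  m4 = HIGH  m5 = HIGH

m0 = a NOR b = HIGH NOR LOW = LOW
m1 = m0 AND b = LOW AND LOW = LOW
m2 = c XNOR m0 = LOW XNOR LOW = HIGH
m3 = m0 XNOR m1 = LOW XNOR LOW = HIGH
m4 = m2 XOR c = HIGH XOR LOW = HIGH
m5 = m4 AND m3 = HIGH AND HIGH = HIGH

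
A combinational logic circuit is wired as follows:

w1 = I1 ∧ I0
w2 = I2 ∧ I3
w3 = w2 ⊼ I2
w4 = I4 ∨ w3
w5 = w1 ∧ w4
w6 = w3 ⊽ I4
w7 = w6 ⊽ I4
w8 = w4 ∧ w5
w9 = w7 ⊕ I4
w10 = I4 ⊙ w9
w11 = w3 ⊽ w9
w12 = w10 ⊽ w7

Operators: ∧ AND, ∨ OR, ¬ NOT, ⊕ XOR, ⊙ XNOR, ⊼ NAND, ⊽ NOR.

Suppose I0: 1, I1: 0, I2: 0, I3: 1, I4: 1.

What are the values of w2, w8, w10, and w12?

w1 = I1 AND I0 = 0 AND 1 = 0
w2 = I2 AND I3 = 0 AND 1 = 0
w3 = w2 NAND I2 = 0 NAND 0 = 1
w4 = I4 OR w3 = 1 OR 1 = 1
w5 = w1 AND w4 = 0 AND 1 = 0
w6 = w3 NOR I4 = 1 NOR 1 = 0
w7 = w6 NOR I4 = 0 NOR 1 = 0
w8 = w4 AND w5 = 1 AND 0 = 0
w9 = w7 XOR I4 = 0 XOR 1 = 1
w10 = I4 XNOR w9 = 1 XNOR 1 = 1
w12 = w10 NOR w7 = 1 NOR 0 = 0

w2 = 0; w8 = 0; w10 = 1; w12 = 0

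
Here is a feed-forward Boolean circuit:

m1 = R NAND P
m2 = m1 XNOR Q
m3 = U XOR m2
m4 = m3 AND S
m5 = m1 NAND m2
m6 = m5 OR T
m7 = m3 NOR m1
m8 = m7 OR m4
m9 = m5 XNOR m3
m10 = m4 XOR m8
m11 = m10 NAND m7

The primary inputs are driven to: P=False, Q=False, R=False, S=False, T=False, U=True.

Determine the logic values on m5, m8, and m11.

m1 = R NAND P = False NAND False = True
m2 = m1 XNOR Q = True XNOR False = False
m3 = U XOR m2 = True XOR False = True
m4 = m3 AND S = True AND False = False
m5 = m1 NAND m2 = True NAND False = True
m7 = m3 NOR m1 = True NOR True = False
m8 = m7 OR m4 = False OR False = False
m10 = m4 XOR m8 = False XOR False = False
m11 = m10 NAND m7 = False NAND False = True

m5 = True; m8 = False; m11 = True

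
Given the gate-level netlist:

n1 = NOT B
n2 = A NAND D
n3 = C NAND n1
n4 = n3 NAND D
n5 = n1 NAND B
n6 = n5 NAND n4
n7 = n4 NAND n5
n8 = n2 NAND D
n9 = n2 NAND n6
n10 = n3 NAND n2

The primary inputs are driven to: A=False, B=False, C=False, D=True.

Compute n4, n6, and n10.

n1 = NOT B = NOT False = True
n2 = A NAND D = False NAND True = True
n3 = C NAND n1 = False NAND True = True
n4 = n3 NAND D = True NAND True = False
n5 = n1 NAND B = True NAND False = True
n6 = n5 NAND n4 = True NAND False = True
n10 = n3 NAND n2 = True NAND True = False

n4 = False; n6 = True; n10 = False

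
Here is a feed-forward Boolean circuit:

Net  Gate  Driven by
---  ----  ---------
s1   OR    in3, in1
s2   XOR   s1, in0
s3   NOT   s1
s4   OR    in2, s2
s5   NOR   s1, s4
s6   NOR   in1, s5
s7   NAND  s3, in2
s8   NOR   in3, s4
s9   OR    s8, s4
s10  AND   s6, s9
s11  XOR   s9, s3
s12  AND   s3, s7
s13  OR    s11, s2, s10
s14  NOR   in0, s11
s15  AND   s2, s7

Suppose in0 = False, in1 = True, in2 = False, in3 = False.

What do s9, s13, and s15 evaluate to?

s9 = True; s13 = True; s15 = True

s1 = in3 OR in1 = False OR True = True
s2 = s1 XOR in0 = True XOR False = True
s3 = NOT s1 = NOT True = False
s4 = in2 OR s2 = False OR True = True
s5 = s1 NOR s4 = True NOR True = False
s6 = in1 NOR s5 = True NOR False = False
s7 = s3 NAND in2 = False NAND False = True
s8 = in3 NOR s4 = False NOR True = False
s9 = s8 OR s4 = False OR True = True
s10 = s6 AND s9 = False AND True = False
s11 = s9 XOR s3 = True XOR False = True
s13 = s11 OR s2 OR s10 = True OR True OR False = True
s15 = s2 AND s7 = True AND True = True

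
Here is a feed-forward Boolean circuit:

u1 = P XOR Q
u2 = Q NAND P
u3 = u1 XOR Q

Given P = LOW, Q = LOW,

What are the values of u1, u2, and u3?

u1 = LOW, u2 = HIGH, u3 = LOW

u1 = P XOR Q = LOW XOR LOW = LOW
u2 = Q NAND P = LOW NAND LOW = HIGH
u3 = u1 XOR Q = LOW XOR LOW = LOW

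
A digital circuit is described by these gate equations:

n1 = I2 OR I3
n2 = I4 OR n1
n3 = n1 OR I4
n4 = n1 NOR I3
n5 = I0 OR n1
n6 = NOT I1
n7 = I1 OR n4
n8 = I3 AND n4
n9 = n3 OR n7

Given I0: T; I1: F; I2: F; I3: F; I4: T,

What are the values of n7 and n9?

n1 = I2 OR I3 = F OR F = F
n3 = n1 OR I4 = F OR T = T
n4 = n1 NOR I3 = F NOR F = T
n7 = I1 OR n4 = F OR T = T
n9 = n3 OR n7 = T OR T = T

n7 = T  n9 = T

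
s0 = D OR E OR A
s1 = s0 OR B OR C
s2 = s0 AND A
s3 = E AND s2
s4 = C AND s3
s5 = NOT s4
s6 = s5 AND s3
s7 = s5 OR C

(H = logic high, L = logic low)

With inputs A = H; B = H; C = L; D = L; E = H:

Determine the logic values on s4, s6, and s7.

s4 = L, s6 = H, s7 = H

s0 = D OR E OR A = L OR H OR H = H
s2 = s0 AND A = H AND H = H
s3 = E AND s2 = H AND H = H
s4 = C AND s3 = L AND H = L
s5 = NOT s4 = NOT L = H
s6 = s5 AND s3 = H AND H = H
s7 = s5 OR C = H OR L = H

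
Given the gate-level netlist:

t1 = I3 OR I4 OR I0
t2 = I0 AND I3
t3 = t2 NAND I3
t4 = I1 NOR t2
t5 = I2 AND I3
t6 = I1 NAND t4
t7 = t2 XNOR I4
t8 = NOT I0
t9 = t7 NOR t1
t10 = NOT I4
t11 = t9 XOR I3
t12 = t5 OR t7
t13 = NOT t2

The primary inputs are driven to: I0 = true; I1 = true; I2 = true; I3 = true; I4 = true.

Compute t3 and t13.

t3 = false, t13 = false

t2 = I0 AND I3 = true AND true = true
t3 = t2 NAND I3 = true NAND true = false
t13 = NOT t2 = NOT true = false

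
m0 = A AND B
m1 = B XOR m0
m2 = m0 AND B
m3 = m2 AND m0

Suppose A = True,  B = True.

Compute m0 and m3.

m0 = A AND B = True AND True = True
m2 = m0 AND B = True AND True = True
m3 = m2 AND m0 = True AND True = True

m0 = True  m3 = True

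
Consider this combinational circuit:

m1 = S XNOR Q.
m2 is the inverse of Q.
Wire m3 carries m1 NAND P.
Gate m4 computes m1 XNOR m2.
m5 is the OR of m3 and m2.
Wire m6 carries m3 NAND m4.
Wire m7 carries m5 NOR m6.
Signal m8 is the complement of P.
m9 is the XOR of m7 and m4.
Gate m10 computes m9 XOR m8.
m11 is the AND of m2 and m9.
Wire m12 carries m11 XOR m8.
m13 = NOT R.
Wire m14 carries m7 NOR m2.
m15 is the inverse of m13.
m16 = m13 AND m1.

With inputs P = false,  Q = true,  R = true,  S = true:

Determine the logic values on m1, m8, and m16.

m1 = S XNOR Q = true XNOR true = true
m8 = NOT P = NOT false = true
m13 = NOT R = NOT true = false
m16 = m13 AND m1 = false AND true = false

m1 = true  m8 = true  m16 = false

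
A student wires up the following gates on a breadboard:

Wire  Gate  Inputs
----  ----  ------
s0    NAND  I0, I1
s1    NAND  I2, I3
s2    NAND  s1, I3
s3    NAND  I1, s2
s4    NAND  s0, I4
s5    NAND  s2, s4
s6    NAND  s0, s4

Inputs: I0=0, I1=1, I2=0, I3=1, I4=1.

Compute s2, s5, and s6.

s2 = 0  s5 = 1  s6 = 1

s0 = I0 NAND I1 = 0 NAND 1 = 1
s1 = I2 NAND I3 = 0 NAND 1 = 1
s2 = s1 NAND I3 = 1 NAND 1 = 0
s4 = s0 NAND I4 = 1 NAND 1 = 0
s5 = s2 NAND s4 = 0 NAND 0 = 1
s6 = s0 NAND s4 = 1 NAND 0 = 1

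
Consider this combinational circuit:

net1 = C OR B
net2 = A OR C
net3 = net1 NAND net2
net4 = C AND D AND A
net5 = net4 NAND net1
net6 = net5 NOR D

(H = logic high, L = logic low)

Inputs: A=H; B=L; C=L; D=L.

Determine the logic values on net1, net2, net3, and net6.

net1 = C OR B = L OR L = L
net2 = A OR C = H OR L = H
net3 = net1 NAND net2 = L NAND H = H
net4 = C AND D AND A = L AND L AND H = L
net5 = net4 NAND net1 = L NAND L = H
net6 = net5 NOR D = H NOR L = L

net1 = L, net2 = H, net3 = H, net6 = L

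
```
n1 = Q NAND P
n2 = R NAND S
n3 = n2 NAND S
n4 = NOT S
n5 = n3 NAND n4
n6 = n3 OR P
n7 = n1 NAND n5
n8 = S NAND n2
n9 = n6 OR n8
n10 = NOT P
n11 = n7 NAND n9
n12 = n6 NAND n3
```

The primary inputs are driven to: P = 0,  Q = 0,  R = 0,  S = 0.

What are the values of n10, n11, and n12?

n10 = 1, n11 = 0, n12 = 0

n1 = Q NAND P = 0 NAND 0 = 1
n2 = R NAND S = 0 NAND 0 = 1
n3 = n2 NAND S = 1 NAND 0 = 1
n4 = NOT S = NOT 0 = 1
n5 = n3 NAND n4 = 1 NAND 1 = 0
n6 = n3 OR P = 1 OR 0 = 1
n7 = n1 NAND n5 = 1 NAND 0 = 1
n8 = S NAND n2 = 0 NAND 1 = 1
n9 = n6 OR n8 = 1 OR 1 = 1
n10 = NOT P = NOT 0 = 1
n11 = n7 NAND n9 = 1 NAND 1 = 0
n12 = n6 NAND n3 = 1 NAND 1 = 0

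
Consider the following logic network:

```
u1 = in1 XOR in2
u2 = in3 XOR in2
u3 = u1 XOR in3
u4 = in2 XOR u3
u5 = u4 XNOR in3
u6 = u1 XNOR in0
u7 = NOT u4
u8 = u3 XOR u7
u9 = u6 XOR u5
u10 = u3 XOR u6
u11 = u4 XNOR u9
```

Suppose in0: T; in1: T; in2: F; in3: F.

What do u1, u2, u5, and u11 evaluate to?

u1 = T; u2 = F; u5 = F; u11 = T

u1 = in1 XOR in2 = T XOR F = T
u2 = in3 XOR in2 = F XOR F = F
u3 = u1 XOR in3 = T XOR F = T
u4 = in2 XOR u3 = F XOR T = T
u5 = u4 XNOR in3 = T XNOR F = F
u6 = u1 XNOR in0 = T XNOR T = T
u9 = u6 XOR u5 = T XOR F = T
u11 = u4 XNOR u9 = T XNOR T = T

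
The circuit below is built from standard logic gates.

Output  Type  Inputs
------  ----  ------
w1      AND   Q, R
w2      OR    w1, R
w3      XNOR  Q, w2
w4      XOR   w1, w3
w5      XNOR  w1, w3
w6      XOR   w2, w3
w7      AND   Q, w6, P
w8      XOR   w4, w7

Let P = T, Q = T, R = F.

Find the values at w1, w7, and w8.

w1 = F  w7 = F  w8 = F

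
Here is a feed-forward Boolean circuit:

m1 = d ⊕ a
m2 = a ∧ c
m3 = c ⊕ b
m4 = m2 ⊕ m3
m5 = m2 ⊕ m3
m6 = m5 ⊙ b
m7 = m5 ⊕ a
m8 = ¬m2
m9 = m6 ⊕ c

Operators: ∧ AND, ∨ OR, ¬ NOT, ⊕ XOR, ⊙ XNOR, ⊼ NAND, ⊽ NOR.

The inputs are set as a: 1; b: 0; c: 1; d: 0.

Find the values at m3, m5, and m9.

m2 = a AND c = 1 AND 1 = 1
m3 = c XOR b = 1 XOR 0 = 1
m5 = m2 XOR m3 = 1 XOR 1 = 0
m6 = m5 XNOR b = 0 XNOR 0 = 1
m9 = m6 XOR c = 1 XOR 1 = 0

m3 = 1  m5 = 0  m9 = 0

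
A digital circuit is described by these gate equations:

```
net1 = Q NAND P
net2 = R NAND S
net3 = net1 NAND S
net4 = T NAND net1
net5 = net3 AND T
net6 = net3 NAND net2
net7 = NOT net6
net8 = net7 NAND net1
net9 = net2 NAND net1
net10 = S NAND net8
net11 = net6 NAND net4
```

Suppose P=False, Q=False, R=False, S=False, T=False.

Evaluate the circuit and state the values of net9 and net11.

net9 = False, net11 = True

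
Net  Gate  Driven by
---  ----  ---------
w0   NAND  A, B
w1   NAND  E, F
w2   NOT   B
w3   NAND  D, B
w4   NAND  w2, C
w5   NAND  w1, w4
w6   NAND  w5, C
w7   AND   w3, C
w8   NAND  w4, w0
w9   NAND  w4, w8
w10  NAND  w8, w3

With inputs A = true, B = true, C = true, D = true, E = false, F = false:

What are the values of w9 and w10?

w0 = A NAND B = true NAND true = false
w2 = NOT B = NOT true = false
w3 = D NAND B = true NAND true = false
w4 = w2 NAND C = false NAND true = true
w8 = w4 NAND w0 = true NAND false = true
w9 = w4 NAND w8 = true NAND true = false
w10 = w8 NAND w3 = true NAND false = true

w9 = false, w10 = true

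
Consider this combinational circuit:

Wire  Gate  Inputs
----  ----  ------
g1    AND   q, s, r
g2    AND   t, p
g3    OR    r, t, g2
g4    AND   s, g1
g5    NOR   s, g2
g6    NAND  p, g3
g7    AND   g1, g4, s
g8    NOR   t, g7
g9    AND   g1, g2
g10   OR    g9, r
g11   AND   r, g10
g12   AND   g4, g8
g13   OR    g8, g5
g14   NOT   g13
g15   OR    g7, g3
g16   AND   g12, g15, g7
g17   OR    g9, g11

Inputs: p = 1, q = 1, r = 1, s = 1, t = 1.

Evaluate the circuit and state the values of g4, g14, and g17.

g4 = 1, g14 = 1, g17 = 1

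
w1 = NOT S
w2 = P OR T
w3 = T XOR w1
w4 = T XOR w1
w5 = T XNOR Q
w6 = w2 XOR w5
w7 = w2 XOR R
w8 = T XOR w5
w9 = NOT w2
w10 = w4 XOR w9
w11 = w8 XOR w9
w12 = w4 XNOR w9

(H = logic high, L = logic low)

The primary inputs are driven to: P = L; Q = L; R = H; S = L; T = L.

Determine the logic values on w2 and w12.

w2 = L; w12 = H

w1 = NOT S = NOT L = H
w2 = P OR T = L OR L = L
w4 = T XOR w1 = L XOR H = H
w9 = NOT w2 = NOT L = H
w12 = w4 XNOR w9 = H XNOR H = H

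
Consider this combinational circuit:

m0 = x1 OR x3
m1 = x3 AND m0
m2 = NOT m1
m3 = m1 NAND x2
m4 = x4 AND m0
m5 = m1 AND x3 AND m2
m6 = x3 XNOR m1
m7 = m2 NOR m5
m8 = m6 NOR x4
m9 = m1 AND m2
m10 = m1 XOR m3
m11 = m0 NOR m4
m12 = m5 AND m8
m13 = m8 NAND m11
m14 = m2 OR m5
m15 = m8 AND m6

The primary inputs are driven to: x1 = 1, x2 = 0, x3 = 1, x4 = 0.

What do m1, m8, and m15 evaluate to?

m1 = 1, m8 = 0, m15 = 0

m0 = x1 OR x3 = 1 OR 1 = 1
m1 = x3 AND m0 = 1 AND 1 = 1
m6 = x3 XNOR m1 = 1 XNOR 1 = 1
m8 = m6 NOR x4 = 1 NOR 0 = 0
m15 = m8 AND m6 = 0 AND 1 = 0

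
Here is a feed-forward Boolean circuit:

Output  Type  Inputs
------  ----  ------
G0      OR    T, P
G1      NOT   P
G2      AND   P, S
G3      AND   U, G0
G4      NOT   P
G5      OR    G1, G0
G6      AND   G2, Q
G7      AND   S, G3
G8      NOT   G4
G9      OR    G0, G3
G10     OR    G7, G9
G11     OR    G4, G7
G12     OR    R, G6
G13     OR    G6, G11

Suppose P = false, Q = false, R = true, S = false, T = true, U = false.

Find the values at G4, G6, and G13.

G4 = true  G6 = false  G13 = true

G0 = T OR P = true OR false = true
G2 = P AND S = false AND false = false
G3 = U AND G0 = false AND true = false
G4 = NOT P = NOT false = true
G6 = G2 AND Q = false AND false = false
G7 = S AND G3 = false AND false = false
G11 = G4 OR G7 = true OR false = true
G13 = G6 OR G11 = false OR true = true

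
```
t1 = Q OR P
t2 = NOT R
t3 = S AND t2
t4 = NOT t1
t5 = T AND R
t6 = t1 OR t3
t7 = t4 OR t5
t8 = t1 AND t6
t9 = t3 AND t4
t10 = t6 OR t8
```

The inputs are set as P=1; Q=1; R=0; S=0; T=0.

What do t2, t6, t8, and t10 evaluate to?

t2 = 1  t6 = 1  t8 = 1  t10 = 1

t1 = Q OR P = 1 OR 1 = 1
t2 = NOT R = NOT 0 = 1
t3 = S AND t2 = 0 AND 1 = 0
t6 = t1 OR t3 = 1 OR 0 = 1
t8 = t1 AND t6 = 1 AND 1 = 1
t10 = t6 OR t8 = 1 OR 1 = 1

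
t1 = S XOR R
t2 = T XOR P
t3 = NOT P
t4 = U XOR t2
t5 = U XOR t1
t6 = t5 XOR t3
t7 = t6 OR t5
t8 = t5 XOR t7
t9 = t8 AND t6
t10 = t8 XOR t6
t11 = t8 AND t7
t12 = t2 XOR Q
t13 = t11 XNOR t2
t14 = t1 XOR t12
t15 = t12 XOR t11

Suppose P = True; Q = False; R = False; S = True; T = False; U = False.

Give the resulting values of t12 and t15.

t12 = True, t15 = True

t1 = S XOR R = True XOR False = True
t2 = T XOR P = False XOR True = True
t3 = NOT P = NOT True = False
t5 = U XOR t1 = False XOR True = True
t6 = t5 XOR t3 = True XOR False = True
t7 = t6 OR t5 = True OR True = True
t8 = t5 XOR t7 = True XOR True = False
t11 = t8 AND t7 = False AND True = False
t12 = t2 XOR Q = True XOR False = True
t15 = t12 XOR t11 = True XOR False = True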